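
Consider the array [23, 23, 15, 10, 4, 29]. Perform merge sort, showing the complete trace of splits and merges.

Merge sort trace:

Split: [23, 23, 15, 10, 4, 29] -> [23, 23, 15] and [10, 4, 29]
  Split: [23, 23, 15] -> [23] and [23, 15]
    Split: [23, 15] -> [23] and [15]
    Merge: [23] + [15] -> [15, 23]
  Merge: [23] + [15, 23] -> [15, 23, 23]
  Split: [10, 4, 29] -> [10] and [4, 29]
    Split: [4, 29] -> [4] and [29]
    Merge: [4] + [29] -> [4, 29]
  Merge: [10] + [4, 29] -> [4, 10, 29]
Merge: [15, 23, 23] + [4, 10, 29] -> [4, 10, 15, 23, 23, 29]

Final sorted array: [4, 10, 15, 23, 23, 29]

The merge sort proceeds by recursively splitting the array and merging sorted halves.
After all merges, the sorted array is [4, 10, 15, 23, 23, 29].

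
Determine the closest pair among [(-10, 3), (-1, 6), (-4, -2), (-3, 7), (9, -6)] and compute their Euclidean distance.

Computing all pairwise distances among 5 points:

d((-10, 3), (-1, 6)) = 9.4868
d((-10, 3), (-4, -2)) = 7.8102
d((-10, 3), (-3, 7)) = 8.0623
d((-10, 3), (9, -6)) = 21.0238
d((-1, 6), (-4, -2)) = 8.544
d((-1, 6), (-3, 7)) = 2.2361 <-- minimum
d((-1, 6), (9, -6)) = 15.6205
d((-4, -2), (-3, 7)) = 9.0554
d((-4, -2), (9, -6)) = 13.6015
d((-3, 7), (9, -6)) = 17.6918

Closest pair: (-1, 6) and (-3, 7) with distance 2.2361

The closest pair is (-1, 6) and (-3, 7) with Euclidean distance 2.2361. For 5 points, brute-force pairwise comparison is shown above. For large n, the divide-and-conquer algorithm (sort by x, recurse on halves, check the dividing strip) achieves O(n log n).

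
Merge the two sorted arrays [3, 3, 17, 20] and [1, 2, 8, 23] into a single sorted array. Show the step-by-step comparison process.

Merging process:

Compare 3 vs 1: take 1 from right. Merged: [1]
Compare 3 vs 2: take 2 from right. Merged: [1, 2]
Compare 3 vs 8: take 3 from left. Merged: [1, 2, 3]
Compare 3 vs 8: take 3 from left. Merged: [1, 2, 3, 3]
Compare 17 vs 8: take 8 from right. Merged: [1, 2, 3, 3, 8]
Compare 17 vs 23: take 17 from left. Merged: [1, 2, 3, 3, 8, 17]
Compare 20 vs 23: take 20 from left. Merged: [1, 2, 3, 3, 8, 17, 20]
Append remaining from right: [23]. Merged: [1, 2, 3, 3, 8, 17, 20, 23]

Final merged array: [1, 2, 3, 3, 8, 17, 20, 23]
Total comparisons: 7

The merged array is [1, 2, 3, 3, 8, 17, 20, 23], requiring 7 comparisons. The merge step runs in O(n) time where n is the total number of elements.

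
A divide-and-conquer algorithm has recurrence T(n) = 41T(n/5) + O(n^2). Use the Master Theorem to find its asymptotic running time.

Master Theorem for T(n) = 41T(n/5) + O(n^2):

a = 41, b = 5, c = 2
log_b(a) = log_5(41) = 2.3074

Case 1: c = 2 < log_5(41) = 2.3074
T(n) = O(n^(log_5 41))

For T(n) = 41T(n/5) + O(n^2): log_5(41) = 2.3074. This is Case 1 of the Master Theorem (c < log_b(a), work dominated by leaves), giving O(n^(log_5 41)).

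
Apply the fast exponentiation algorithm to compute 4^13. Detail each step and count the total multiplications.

Computing 4^13 by squaring (build up from 4^1; each line after the first costs one multiplication):

4^1 = 4
4^2 = (4^1)^2 = 4^2 = 16
4^3 = 4 * 4^2 = 4 * 16 = 64
4^6 = (4^3)^2 = 64^2 = 4096
4^12 = (4^6)^2 = 4096^2 = 16777216
4^13 = 4 * 4^12 = 4 * 16777216 = 67108864

Result: 67108864
Multiplications needed: 5 (5 lines after 4^1)

4^13 = 67108864. Using exponentiation by squaring, this requires 5 multiplications. The key idea: if the exponent is even, square the half-power; if odd, multiply by the base once.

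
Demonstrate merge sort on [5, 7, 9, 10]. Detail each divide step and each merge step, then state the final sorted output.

Merge sort trace:

Split: [5, 7, 9, 10] -> [5, 7] and [9, 10]
  Split: [5, 7] -> [5] and [7]
  Merge: [5] + [7] -> [5, 7]
  Split: [9, 10] -> [9] and [10]
  Merge: [9] + [10] -> [9, 10]
Merge: [5, 7] + [9, 10] -> [5, 7, 9, 10]

Final sorted array: [5, 7, 9, 10]

The merge sort proceeds by recursively splitting the array and merging sorted halves.
After all merges, the sorted array is [5, 7, 9, 10].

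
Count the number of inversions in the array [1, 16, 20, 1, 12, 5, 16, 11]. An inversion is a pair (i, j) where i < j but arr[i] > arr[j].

Finding inversions in [1, 16, 20, 1, 12, 5, 16, 11]:

(1, 3): arr[1]=16 > arr[3]=1
(1, 4): arr[1]=16 > arr[4]=12
(1, 5): arr[1]=16 > arr[5]=5
(1, 7): arr[1]=16 > arr[7]=11
(2, 3): arr[2]=20 > arr[3]=1
(2, 4): arr[2]=20 > arr[4]=12
(2, 5): arr[2]=20 > arr[5]=5
(2, 6): arr[2]=20 > arr[6]=16
(2, 7): arr[2]=20 > arr[7]=11
(4, 5): arr[4]=12 > arr[5]=5
(4, 7): arr[4]=12 > arr[7]=11
(6, 7): arr[6]=16 > arr[7]=11

Total inversions: 12

The array has 12 inversion(s): (1,3), (1,4), (1,5), (1,7), (2,3), (2,4), (2,5), (2,6), (2,7), (4,5), (4,7), (6,7). Each pair (i,j) satisfies i < j and arr[i] > arr[j].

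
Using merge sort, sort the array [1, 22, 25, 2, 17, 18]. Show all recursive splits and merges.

Merge sort trace:

Split: [1, 22, 25, 2, 17, 18] -> [1, 22, 25] and [2, 17, 18]
  Split: [1, 22, 25] -> [1] and [22, 25]
    Split: [22, 25] -> [22] and [25]
    Merge: [22] + [25] -> [22, 25]
  Merge: [1] + [22, 25] -> [1, 22, 25]
  Split: [2, 17, 18] -> [2] and [17, 18]
    Split: [17, 18] -> [17] and [18]
    Merge: [17] + [18] -> [17, 18]
  Merge: [2] + [17, 18] -> [2, 17, 18]
Merge: [1, 22, 25] + [2, 17, 18] -> [1, 2, 17, 18, 22, 25]

Final sorted array: [1, 2, 17, 18, 22, 25]

The merge sort proceeds by recursively splitting the array and merging sorted halves.
After all merges, the sorted array is [1, 2, 17, 18, 22, 25].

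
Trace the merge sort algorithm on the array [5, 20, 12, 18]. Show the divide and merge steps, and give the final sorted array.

Merge sort trace:

Split: [5, 20, 12, 18] -> [5, 20] and [12, 18]
  Split: [5, 20] -> [5] and [20]
  Merge: [5] + [20] -> [5, 20]
  Split: [12, 18] -> [12] and [18]
  Merge: [12] + [18] -> [12, 18]
Merge: [5, 20] + [12, 18] -> [5, 12, 18, 20]

Final sorted array: [5, 12, 18, 20]

The merge sort proceeds by recursively splitting the array and merging sorted halves.
After all merges, the sorted array is [5, 12, 18, 20].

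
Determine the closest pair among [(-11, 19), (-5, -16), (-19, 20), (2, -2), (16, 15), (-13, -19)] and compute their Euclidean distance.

Computing all pairwise distances among 6 points:

d((-11, 19), (-5, -16)) = 35.5106
d((-11, 19), (-19, 20)) = 8.0623 <-- minimum
d((-11, 19), (2, -2)) = 24.6982
d((-11, 19), (16, 15)) = 27.2947
d((-11, 19), (-13, -19)) = 38.0526
d((-5, -16), (-19, 20)) = 38.6264
d((-5, -16), (2, -2)) = 15.6525
d((-5, -16), (16, 15)) = 37.4433
d((-5, -16), (-13, -19)) = 8.544
d((-19, 20), (2, -2)) = 30.4138
d((-19, 20), (16, 15)) = 35.3553
d((-19, 20), (-13, -19)) = 39.4588
d((2, -2), (16, 15)) = 22.0227
d((2, -2), (-13, -19)) = 22.6716
d((16, 15), (-13, -19)) = 44.6878

Closest pair: (-11, 19) and (-19, 20) with distance 8.0623

The closest pair is (-11, 19) and (-19, 20) with Euclidean distance 8.0623. For 6 points, brute-force pairwise comparison is shown above. For large n, the divide-and-conquer algorithm (sort by x, recurse on halves, check the dividing strip) achieves O(n log n).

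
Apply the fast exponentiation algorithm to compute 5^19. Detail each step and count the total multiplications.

Computing 5^19 by squaring (build up from 5^1; each line after the first costs one multiplication):

5^1 = 5
5^2 = (5^1)^2 = 5^2 = 25
5^4 = (5^2)^2 = 25^2 = 625
5^8 = (5^4)^2 = 625^2 = 390625
5^9 = 5 * 5^8 = 5 * 390625 = 1953125
5^18 = (5^9)^2 = 1953125^2 = 3814697265625
5^19 = 5 * 5^18 = 5 * 3814697265625 = 19073486328125

Result: 19073486328125
Multiplications needed: 6 (6 lines after 5^1)

5^19 = 19073486328125. Using exponentiation by squaring, this requires 6 multiplications. The key idea: if the exponent is even, square the half-power; if odd, multiply by the base once.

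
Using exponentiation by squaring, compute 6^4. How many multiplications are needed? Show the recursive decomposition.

Computing 6^4 by squaring (build up from 6^1; each line after the first costs one multiplication):

6^1 = 6
6^2 = (6^1)^2 = 6^2 = 36
6^4 = (6^2)^2 = 36^2 = 1296

Result: 1296
Multiplications needed: 2 (2 lines after 6^1)

6^4 = 1296. Using exponentiation by squaring, this requires 2 multiplications. The key idea: if the exponent is even, square the half-power; if odd, multiply by the base once.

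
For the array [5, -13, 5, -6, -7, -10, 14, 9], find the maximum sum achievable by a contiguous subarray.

Using Kadane's algorithm on [5, -13, 5, -6, -7, -10, 14, 9]:

Scanning through the array:
Position 1 (value -13): max_ending_here = -8, max_so_far = 5
Position 2 (value 5): max_ending_here = 5, max_so_far = 5
Position 3 (value -6): max_ending_here = -1, max_so_far = 5
Position 4 (value -7): max_ending_here = -7, max_so_far = 5
Position 5 (value -10): max_ending_here = -10, max_so_far = 5
Position 6 (value 14): max_ending_here = 14, max_so_far = 14
Position 7 (value 9): max_ending_here = 23, max_so_far = 23

Maximum subarray: [14, 9]
Maximum sum: 23

The maximum subarray is [14, 9] with sum 23. This subarray runs from index 6 to index 7.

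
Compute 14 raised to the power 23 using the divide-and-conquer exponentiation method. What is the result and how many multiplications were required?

Computing 14^23 by squaring (build up from 14^1; each line after the first costs one multiplication):

14^1 = 14
14^2 = (14^1)^2 = 14^2 = 196
14^4 = (14^2)^2 = 196^2 = 38416
14^5 = 14 * 14^4 = 14 * 38416 = 537824
14^10 = (14^5)^2 = 537824^2 = 289254654976
14^11 = 14 * 14^10 = 14 * 289254654976 = 4049565169664
14^22 = (14^11)^2 = 4049565169664^2 = 16398978063355821105872896
14^23 = 14 * 14^22 = 14 * 16398978063355821105872896 = 229585692886981495482220544

Result: 229585692886981495482220544
Multiplications needed: 7 (7 lines after 14^1)

14^23 = 229585692886981495482220544. Using exponentiation by squaring, this requires 7 multiplications. The key idea: if the exponent is even, square the half-power; if odd, multiply by the base once.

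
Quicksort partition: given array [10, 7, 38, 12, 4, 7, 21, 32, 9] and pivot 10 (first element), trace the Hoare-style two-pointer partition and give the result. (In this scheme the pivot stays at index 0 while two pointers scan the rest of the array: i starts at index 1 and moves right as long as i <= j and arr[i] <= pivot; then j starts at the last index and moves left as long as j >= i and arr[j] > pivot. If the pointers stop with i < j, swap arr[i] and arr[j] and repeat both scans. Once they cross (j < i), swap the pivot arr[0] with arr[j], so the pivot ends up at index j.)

Hoare-style two-pointer partition with pivot = 10:

Initial array: [10, 7, 38, 12, 4, 7, 21, 32, 9]

Pointers start at i = 1, j = 8.
i stops at index 2 (arr[2]=38 > 10), j stops at index 8 (arr[8]=9 <= 10): swap arr[2] and arr[8], array becomes [10, 7, 9, 12, 4, 7, 21, 32, 38]
i stops at index 3 (arr[3]=12 > 10), j stops at index 5 (arr[5]=7 <= 10): swap arr[3] and arr[5], array becomes [10, 7, 9, 7, 4, 12, 21, 32, 38]
i ends at 5, j ends at 4: the pointers have crossed (j < i), so scanning stops.

Swap pivot arr[0] with arr[4] to place pivot at position 4: [4, 7, 9, 7, 10, 12, 21, 32, 38]
Pivot position: 4

After partitioning with pivot 10, the array becomes [4, 7, 9, 7, 10, 12, 21, 32, 38]. The pivot is placed at index 4. All elements to the left of the pivot are <= 10, and all elements to the right are > 10.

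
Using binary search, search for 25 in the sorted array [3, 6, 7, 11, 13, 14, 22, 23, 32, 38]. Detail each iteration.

Binary search for 25 in [3, 6, 7, 11, 13, 14, 22, 23, 32, 38]:

lo=0, hi=9, mid=4, arr[mid]=13 -> 13 < 25, search right half
lo=5, hi=9, mid=7, arr[mid]=23 -> 23 < 25, search right half
lo=8, hi=9, mid=8, arr[mid]=32 -> 32 > 25, search left half
lo=8 > hi=7, target 25 not found

Binary search determines that 25 is not in the array after 3 comparisons. The search space was exhausted without finding the target.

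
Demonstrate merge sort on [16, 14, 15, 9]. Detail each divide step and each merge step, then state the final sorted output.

Merge sort trace:

Split: [16, 14, 15, 9] -> [16, 14] and [15, 9]
  Split: [16, 14] -> [16] and [14]
  Merge: [16] + [14] -> [14, 16]
  Split: [15, 9] -> [15] and [9]
  Merge: [15] + [9] -> [9, 15]
Merge: [14, 16] + [9, 15] -> [9, 14, 15, 16]

Final sorted array: [9, 14, 15, 16]

The merge sort proceeds by recursively splitting the array and merging sorted halves.
After all merges, the sorted array is [9, 14, 15, 16].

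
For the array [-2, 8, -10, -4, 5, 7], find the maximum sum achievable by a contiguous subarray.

Using Kadane's algorithm on [-2, 8, -10, -4, 5, 7]:

Scanning through the array:
Position 1 (value 8): max_ending_here = 8, max_so_far = 8
Position 2 (value -10): max_ending_here = -2, max_so_far = 8
Position 3 (value -4): max_ending_here = -4, max_so_far = 8
Position 4 (value 5): max_ending_here = 5, max_so_far = 8
Position 5 (value 7): max_ending_here = 12, max_so_far = 12

Maximum subarray: [5, 7]
Maximum sum: 12

The maximum subarray is [5, 7] with sum 12. This subarray runs from index 4 to index 5.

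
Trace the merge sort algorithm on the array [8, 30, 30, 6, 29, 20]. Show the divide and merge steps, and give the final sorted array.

Merge sort trace:

Split: [8, 30, 30, 6, 29, 20] -> [8, 30, 30] and [6, 29, 20]
  Split: [8, 30, 30] -> [8] and [30, 30]
    Split: [30, 30] -> [30] and [30]
    Merge: [30] + [30] -> [30, 30]
  Merge: [8] + [30, 30] -> [8, 30, 30]
  Split: [6, 29, 20] -> [6] and [29, 20]
    Split: [29, 20] -> [29] and [20]
    Merge: [29] + [20] -> [20, 29]
  Merge: [6] + [20, 29] -> [6, 20, 29]
Merge: [8, 30, 30] + [6, 20, 29] -> [6, 8, 20, 29, 30, 30]

Final sorted array: [6, 8, 20, 29, 30, 30]

The merge sort proceeds by recursively splitting the array and merging sorted halves.
After all merges, the sorted array is [6, 8, 20, 29, 30, 30].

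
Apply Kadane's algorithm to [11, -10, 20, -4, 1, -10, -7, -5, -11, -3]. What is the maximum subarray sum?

Using Kadane's algorithm on [11, -10, 20, -4, 1, -10, -7, -5, -11, -3]:

Scanning through the array:
Position 1 (value -10): max_ending_here = 1, max_so_far = 11
Position 2 (value 20): max_ending_here = 21, max_so_far = 21
Position 3 (value -4): max_ending_here = 17, max_so_far = 21
Position 4 (value 1): max_ending_here = 18, max_so_far = 21
Position 5 (value -10): max_ending_here = 8, max_so_far = 21
Position 6 (value -7): max_ending_here = 1, max_so_far = 21
Position 7 (value -5): max_ending_here = -4, max_so_far = 21
Position 8 (value -11): max_ending_here = -11, max_so_far = 21
Position 9 (value -3): max_ending_here = -3, max_so_far = 21

Maximum subarray: [11, -10, 20]
Maximum sum: 21

The maximum subarray is [11, -10, 20] with sum 21. This subarray runs from index 0 to index 2.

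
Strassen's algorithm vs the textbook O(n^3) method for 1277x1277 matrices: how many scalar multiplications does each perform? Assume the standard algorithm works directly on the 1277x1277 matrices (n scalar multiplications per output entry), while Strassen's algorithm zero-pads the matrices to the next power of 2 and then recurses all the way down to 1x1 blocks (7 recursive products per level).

Matrix multiplication for 1277x1277 matrices:

Strassen's algorithm requires power-of-2 dimensions. Pad 1277x1277 to 2048x2048 (next power of 2).

Standard algorithm: 1277^3 = 2082440933 multiplications
Strassen's algorithm: 7^(log2(2048)) = 7^11 = 1977326743 multiplications
Savings: 2082440933 - 1977326743 = 105114190 multiplications

Standard: 2082440933 multiplications (1277^3). Strassen: 1977326743 multiplications (7^11, after padding to 2048x2048). Strassen reduces 8 recursive multiplications to 7 at each level.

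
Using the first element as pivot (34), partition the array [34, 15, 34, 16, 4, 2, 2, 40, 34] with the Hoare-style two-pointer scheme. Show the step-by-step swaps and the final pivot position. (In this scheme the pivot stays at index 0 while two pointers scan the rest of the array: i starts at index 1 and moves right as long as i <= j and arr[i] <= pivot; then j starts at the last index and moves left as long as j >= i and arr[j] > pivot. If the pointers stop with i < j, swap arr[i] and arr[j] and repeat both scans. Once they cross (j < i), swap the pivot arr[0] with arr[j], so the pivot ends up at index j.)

Hoare-style two-pointer partition with pivot = 34:

Initial array: [34, 15, 34, 16, 4, 2, 2, 40, 34]

Pointers start at i = 1, j = 8.
i stops at index 7 (arr[7]=40 > 34), j stops at index 8 (arr[8]=34 <= 34): swap arr[7] and arr[8], array becomes [34, 15, 34, 16, 4, 2, 2, 34, 40]
i ends at 8, j ends at 7: the pointers have crossed (j < i), so scanning stops.

Swap pivot arr[0] with arr[7] to place pivot at position 7: [34, 15, 34, 16, 4, 2, 2, 34, 40]
Pivot position: 7

After partitioning with pivot 34, the array becomes [34, 15, 34, 16, 4, 2, 2, 34, 40]. The pivot is placed at index 7. All elements to the left of the pivot are <= 34, and all elements to the right are > 34.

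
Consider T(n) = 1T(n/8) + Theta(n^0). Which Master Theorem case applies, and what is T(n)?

Master Theorem for T(n) = 1T(n/8) + O(n^0):

a = 1, b = 8, c = 0
log_b(a) = log_8(1) = 0.0000

Case 2: c = 0 = log_8(1) = 0.0000
T(n) = O(n^0 log n) = O(log n)

For T(n) = 1T(n/8) + O(n^0): log_8(1) = 0.0000. This is Case 2 of the Master Theorem (c = log_b(a), equal work at all levels), giving O(log n).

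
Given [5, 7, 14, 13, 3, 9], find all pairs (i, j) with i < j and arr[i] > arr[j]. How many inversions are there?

Finding inversions in [5, 7, 14, 13, 3, 9]:

(0, 4): arr[0]=5 > arr[4]=3
(1, 4): arr[1]=7 > arr[4]=3
(2, 3): arr[2]=14 > arr[3]=13
(2, 4): arr[2]=14 > arr[4]=3
(2, 5): arr[2]=14 > arr[5]=9
(3, 4): arr[3]=13 > arr[4]=3
(3, 5): arr[3]=13 > arr[5]=9

Total inversions: 7

The array has 7 inversion(s): (0,4), (1,4), (2,3), (2,4), (2,5), (3,4), (3,5). Each pair (i,j) satisfies i < j and arr[i] > arr[j].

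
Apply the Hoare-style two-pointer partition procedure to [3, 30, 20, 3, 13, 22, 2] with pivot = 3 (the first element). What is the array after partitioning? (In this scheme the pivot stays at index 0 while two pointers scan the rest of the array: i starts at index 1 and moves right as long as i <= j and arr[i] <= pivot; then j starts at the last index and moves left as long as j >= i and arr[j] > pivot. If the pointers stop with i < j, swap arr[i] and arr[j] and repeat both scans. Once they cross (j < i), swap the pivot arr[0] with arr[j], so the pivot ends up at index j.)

Hoare-style two-pointer partition with pivot = 3:

Initial array: [3, 30, 20, 3, 13, 22, 2]

Pointers start at i = 1, j = 6.
i stops at index 1 (arr[1]=30 > 3), j stops at index 6 (arr[6]=2 <= 3): swap arr[1] and arr[6], array becomes [3, 2, 20, 3, 13, 22, 30]
i stops at index 2 (arr[2]=20 > 3), j stops at index 3 (arr[3]=3 <= 3): swap arr[2] and arr[3], array becomes [3, 2, 3, 20, 13, 22, 30]
i ends at 3, j ends at 2: the pointers have crossed (j < i), so scanning stops.

Swap pivot arr[0] with arr[2] to place pivot at position 2: [3, 2, 3, 20, 13, 22, 30]
Pivot position: 2

After partitioning with pivot 3, the array becomes [3, 2, 3, 20, 13, 22, 30]. The pivot is placed at index 2. All elements to the left of the pivot are <= 3, and all elements to the right are > 3.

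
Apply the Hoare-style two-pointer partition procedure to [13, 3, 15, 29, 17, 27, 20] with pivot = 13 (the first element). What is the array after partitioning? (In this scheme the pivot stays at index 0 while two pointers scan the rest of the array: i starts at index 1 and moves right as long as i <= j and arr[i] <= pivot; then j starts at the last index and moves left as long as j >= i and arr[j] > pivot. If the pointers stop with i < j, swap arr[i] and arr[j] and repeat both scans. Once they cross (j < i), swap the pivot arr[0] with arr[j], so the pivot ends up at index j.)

Hoare-style two-pointer partition with pivot = 13:

Initial array: [13, 3, 15, 29, 17, 27, 20]

Pointers start at i = 1, j = 6.
i ends at 2, j ends at 1: the pointers have crossed (j < i), so scanning stops.

Swap pivot arr[0] with arr[1] to place pivot at position 1: [3, 13, 15, 29, 17, 27, 20]
Pivot position: 1

After partitioning with pivot 13, the array becomes [3, 13, 15, 29, 17, 27, 20]. The pivot is placed at index 1. All elements to the left of the pivot are <= 13, and all elements to the right are > 13.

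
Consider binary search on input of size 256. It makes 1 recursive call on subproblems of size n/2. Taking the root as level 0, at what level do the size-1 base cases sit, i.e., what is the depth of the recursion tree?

For divide and conquer with division factor 2:

Problem sizes at each level:
Level 0: 256
Level 1: 128
Level 2: 64
Level 3: 32
Level 4: 16
Level 5: 8
Level 6: 4
Level 7: 2
Level 8: 1

The root is level 0 and the size-1 base case is level 8 (the tree spans levels 0 through 8, i.e. 9 levels counting the root), so the depth is the number of divisions: log_2(256) = 8

The recursion tree depth is log_2(256) = 8. At each level, the problem size is divided by 2, so it takes 8 divisions to reduce to a base case of size 1. The algorithm makes 1 recursive call at each level.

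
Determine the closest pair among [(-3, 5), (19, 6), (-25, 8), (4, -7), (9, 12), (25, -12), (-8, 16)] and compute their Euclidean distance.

Computing all pairwise distances among 7 points:

d((-3, 5), (19, 6)) = 22.0227
d((-3, 5), (-25, 8)) = 22.2036
d((-3, 5), (4, -7)) = 13.8924
d((-3, 5), (9, 12)) = 13.8924
d((-3, 5), (25, -12)) = 32.7567
d((-3, 5), (-8, 16)) = 12.083
d((19, 6), (-25, 8)) = 44.0454
d((19, 6), (4, -7)) = 19.8494
d((19, 6), (9, 12)) = 11.6619 <-- minimum
d((19, 6), (25, -12)) = 18.9737
d((19, 6), (-8, 16)) = 28.7924
d((-25, 8), (4, -7)) = 32.6497
d((-25, 8), (9, 12)) = 34.2345
d((-25, 8), (25, -12)) = 53.8516
d((-25, 8), (-8, 16)) = 18.7883
d((4, -7), (9, 12)) = 19.6469
d((4, -7), (25, -12)) = 21.587
d((4, -7), (-8, 16)) = 25.9422
d((9, 12), (25, -12)) = 28.8444
d((9, 12), (-8, 16)) = 17.4642
d((25, -12), (-8, 16)) = 43.2782

Closest pair: (19, 6) and (9, 12) with distance 11.6619

The closest pair is (19, 6) and (9, 12) with Euclidean distance 11.6619. For 7 points, brute-force pairwise comparison is shown above. For large n, the divide-and-conquer algorithm (sort by x, recurse on halves, check the dividing strip) achieves O(n log n).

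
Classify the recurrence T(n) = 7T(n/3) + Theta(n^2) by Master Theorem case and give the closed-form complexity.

Master Theorem for T(n) = 7T(n/3) + O(n^2):

a = 7, b = 3, c = 2
log_b(a) = log_3(7) = 1.7712

Case 3: c = 2 > log_3(7) = 1.7712
T(n) = O(n^2) = O(n^2)

For T(n) = 7T(n/3) + O(n^2): log_3(7) = 1.7712. This is Case 3 of the Master Theorem (c > log_b(a), work dominated by root), giving O(n^2).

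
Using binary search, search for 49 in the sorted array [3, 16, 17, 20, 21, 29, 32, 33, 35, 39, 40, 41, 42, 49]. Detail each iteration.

Binary search for 49 in [3, 16, 17, 20, 21, 29, 32, 33, 35, 39, 40, 41, 42, 49]:

lo=0, hi=13, mid=6, arr[mid]=32 -> 32 < 49, search right half
lo=7, hi=13, mid=10, arr[mid]=40 -> 40 < 49, search right half
lo=11, hi=13, mid=12, arr[mid]=42 -> 42 < 49, search right half
lo=13, hi=13, mid=13, arr[mid]=49 -> Found target at index 13!

Binary search finds 49 at index 13 after 4 comparisons. The search repeatedly halves the search space by comparing with the middle element.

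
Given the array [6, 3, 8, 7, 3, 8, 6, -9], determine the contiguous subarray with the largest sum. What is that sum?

Using Kadane's algorithm on [6, 3, 8, 7, 3, 8, 6, -9]:

Scanning through the array:
Position 1 (value 3): max_ending_here = 9, max_so_far = 9
Position 2 (value 8): max_ending_here = 17, max_so_far = 17
Position 3 (value 7): max_ending_here = 24, max_so_far = 24
Position 4 (value 3): max_ending_here = 27, max_so_far = 27
Position 5 (value 8): max_ending_here = 35, max_so_far = 35
Position 6 (value 6): max_ending_here = 41, max_so_far = 41
Position 7 (value -9): max_ending_here = 32, max_so_far = 41

Maximum subarray: [6, 3, 8, 7, 3, 8, 6]
Maximum sum: 41

The maximum subarray is [6, 3, 8, 7, 3, 8, 6] with sum 41. This subarray runs from index 0 to index 6.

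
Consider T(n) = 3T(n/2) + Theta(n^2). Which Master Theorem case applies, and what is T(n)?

Master Theorem for T(n) = 3T(n/2) + O(n^2):

a = 3, b = 2, c = 2
log_b(a) = log_2(3) = 1.5850

Case 3: c = 2 > log_2(3) = 1.5850
T(n) = O(n^2) = O(n^2)

For T(n) = 3T(n/2) + O(n^2): log_2(3) = 1.5850. This is Case 3 of the Master Theorem (c > log_b(a), work dominated by root), giving O(n^2).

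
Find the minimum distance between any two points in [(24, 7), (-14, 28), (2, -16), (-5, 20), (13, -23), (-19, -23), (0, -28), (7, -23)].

Computing all pairwise distances among 8 points:

d((24, 7), (-14, 28)) = 43.4166
d((24, 7), (2, -16)) = 31.8277
d((24, 7), (-5, 20)) = 31.7805
d((24, 7), (13, -23)) = 31.9531
d((24, 7), (-19, -23)) = 52.4309
d((24, 7), (0, -28)) = 42.4382
d((24, 7), (7, -23)) = 34.4819
d((-14, 28), (2, -16)) = 46.8188
d((-14, 28), (-5, 20)) = 12.0416
d((-14, 28), (13, -23)) = 57.7062
d((-14, 28), (-19, -23)) = 51.2445
d((-14, 28), (0, -28)) = 57.7235
d((-14, 28), (7, -23)) = 55.1543
d((2, -16), (-5, 20)) = 36.6742
d((2, -16), (13, -23)) = 13.0384
d((2, -16), (-19, -23)) = 22.1359
d((2, -16), (0, -28)) = 12.1655
d((2, -16), (7, -23)) = 8.6023
d((-5, 20), (13, -23)) = 46.6154
d((-5, 20), (-19, -23)) = 45.2217
d((-5, 20), (0, -28)) = 48.2597
d((-5, 20), (7, -23)) = 44.643
d((13, -23), (-19, -23)) = 32.0
d((13, -23), (0, -28)) = 13.9284
d((13, -23), (7, -23)) = 6.0 <-- minimum
d((-19, -23), (0, -28)) = 19.6469
d((-19, -23), (7, -23)) = 26.0
d((0, -28), (7, -23)) = 8.6023

Closest pair: (13, -23) and (7, -23) with distance 6.0

The closest pair is (13, -23) and (7, -23) with Euclidean distance 6.0. For 8 points, brute-force pairwise comparison is shown above. For large n, the divide-and-conquer algorithm (sort by x, recurse on halves, check the dividing strip) achieves O(n log n).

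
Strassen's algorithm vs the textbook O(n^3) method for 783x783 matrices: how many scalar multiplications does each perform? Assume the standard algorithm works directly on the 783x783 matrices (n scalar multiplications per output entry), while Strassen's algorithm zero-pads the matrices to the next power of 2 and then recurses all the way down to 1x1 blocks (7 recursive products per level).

Matrix multiplication for 783x783 matrices:

Strassen's algorithm requires power-of-2 dimensions. Pad 783x783 to 1024x1024 (next power of 2).

Standard algorithm: 783^3 = 480048687 multiplications
Strassen's algorithm: 7^(log2(1024)) = 7^10 = 282475249 multiplications
Savings: 480048687 - 282475249 = 197573438 multiplications

Standard: 480048687 multiplications (783^3). Strassen: 282475249 multiplications (7^10, after padding to 1024x1024). Strassen reduces 8 recursive multiplications to 7 at each level.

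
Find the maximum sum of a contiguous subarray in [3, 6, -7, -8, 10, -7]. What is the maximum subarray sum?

Using Kadane's algorithm on [3, 6, -7, -8, 10, -7]:

Scanning through the array:
Position 1 (value 6): max_ending_here = 9, max_so_far = 9
Position 2 (value -7): max_ending_here = 2, max_so_far = 9
Position 3 (value -8): max_ending_here = -6, max_so_far = 9
Position 4 (value 10): max_ending_here = 10, max_so_far = 10
Position 5 (value -7): max_ending_here = 3, max_so_far = 10

Maximum subarray: [10]
Maximum sum: 10

The maximum subarray is [10] with sum 10. This subarray runs from index 4 to index 4.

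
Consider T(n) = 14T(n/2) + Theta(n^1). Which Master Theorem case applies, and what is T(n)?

Master Theorem for T(n) = 14T(n/2) + O(n^1):

a = 14, b = 2, c = 1
log_b(a) = log_2(14) = 3.8074

Case 1: c = 1 < log_2(14) = 3.8074
T(n) = O(n^(log_2 14))

For T(n) = 14T(n/2) + O(n^1): log_2(14) = 3.8074. This is Case 1 of the Master Theorem (c < log_b(a), work dominated by leaves), giving O(n^(log_2 14)).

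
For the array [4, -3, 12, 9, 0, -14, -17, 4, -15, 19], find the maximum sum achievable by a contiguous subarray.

Using Kadane's algorithm on [4, -3, 12, 9, 0, -14, -17, 4, -15, 19]:

Scanning through the array:
Position 1 (value -3): max_ending_here = 1, max_so_far = 4
Position 2 (value 12): max_ending_here = 13, max_so_far = 13
Position 3 (value 9): max_ending_here = 22, max_so_far = 22
Position 4 (value 0): max_ending_here = 22, max_so_far = 22
Position 5 (value -14): max_ending_here = 8, max_so_far = 22
Position 6 (value -17): max_ending_here = -9, max_so_far = 22
Position 7 (value 4): max_ending_here = 4, max_so_far = 22
Position 8 (value -15): max_ending_here = -11, max_so_far = 22
Position 9 (value 19): max_ending_here = 19, max_so_far = 22

Maximum subarray: [4, -3, 12, 9]
Maximum sum: 22

The maximum subarray is [4, -3, 12, 9] with sum 22. This subarray runs from index 0 to index 3.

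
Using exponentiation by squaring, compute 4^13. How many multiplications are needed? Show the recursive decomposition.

Computing 4^13 by squaring (build up from 4^1; each line after the first costs one multiplication):

4^1 = 4
4^2 = (4^1)^2 = 4^2 = 16
4^3 = 4 * 4^2 = 4 * 16 = 64
4^6 = (4^3)^2 = 64^2 = 4096
4^12 = (4^6)^2 = 4096^2 = 16777216
4^13 = 4 * 4^12 = 4 * 16777216 = 67108864

Result: 67108864
Multiplications needed: 5 (5 lines after 4^1)

4^13 = 67108864. Using exponentiation by squaring, this requires 5 multiplications. The key idea: if the exponent is even, square the half-power; if odd, multiply by the base once.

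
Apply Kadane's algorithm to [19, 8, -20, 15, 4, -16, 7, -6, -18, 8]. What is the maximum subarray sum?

Using Kadane's algorithm on [19, 8, -20, 15, 4, -16, 7, -6, -18, 8]:

Scanning through the array:
Position 1 (value 8): max_ending_here = 27, max_so_far = 27
Position 2 (value -20): max_ending_here = 7, max_so_far = 27
Position 3 (value 15): max_ending_here = 22, max_so_far = 27
Position 4 (value 4): max_ending_here = 26, max_so_far = 27
Position 5 (value -16): max_ending_here = 10, max_so_far = 27
Position 6 (value 7): max_ending_here = 17, max_so_far = 27
Position 7 (value -6): max_ending_here = 11, max_so_far = 27
Position 8 (value -18): max_ending_here = -7, max_so_far = 27
Position 9 (value 8): max_ending_here = 8, max_so_far = 27

Maximum subarray: [19, 8]
Maximum sum: 27

The maximum subarray is [19, 8] with sum 27. This subarray runs from index 0 to index 1.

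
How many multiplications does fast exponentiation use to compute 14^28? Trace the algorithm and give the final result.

Computing 14^28 by squaring (build up from 14^1; each line after the first costs one multiplication):

14^1 = 14
14^2 = (14^1)^2 = 14^2 = 196
14^3 = 14 * 14^2 = 14 * 196 = 2744
14^6 = (14^3)^2 = 2744^2 = 7529536
14^7 = 14 * 14^6 = 14 * 7529536 = 105413504
14^14 = (14^7)^2 = 105413504^2 = 11112006825558016
14^28 = (14^14)^2 = 11112006825558016^2 = 123476695691247935826229781856256

Result: 123476695691247935826229781856256
Multiplications needed: 6 (6 lines after 14^1)

14^28 = 123476695691247935826229781856256. Using exponentiation by squaring, this requires 6 multiplications. The key idea: if the exponent is even, square the half-power; if odd, multiply by the base once.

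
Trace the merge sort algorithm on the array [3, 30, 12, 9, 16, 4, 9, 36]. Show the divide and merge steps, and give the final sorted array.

Merge sort trace:

Split: [3, 30, 12, 9, 16, 4, 9, 36] -> [3, 30, 12, 9] and [16, 4, 9, 36]
  Split: [3, 30, 12, 9] -> [3, 30] and [12, 9]
    Split: [3, 30] -> [3] and [30]
    Merge: [3] + [30] -> [3, 30]
    Split: [12, 9] -> [12] and [9]
    Merge: [12] + [9] -> [9, 12]
  Merge: [3, 30] + [9, 12] -> [3, 9, 12, 30]
  Split: [16, 4, 9, 36] -> [16, 4] and [9, 36]
    Split: [16, 4] -> [16] and [4]
    Merge: [16] + [4] -> [4, 16]
    Split: [9, 36] -> [9] and [36]
    Merge: [9] + [36] -> [9, 36]
  Merge: [4, 16] + [9, 36] -> [4, 9, 16, 36]
Merge: [3, 9, 12, 30] + [4, 9, 16, 36] -> [3, 4, 9, 9, 12, 16, 30, 36]

Final sorted array: [3, 4, 9, 9, 12, 16, 30, 36]

The merge sort proceeds by recursively splitting the array and merging sorted halves.
After all merges, the sorted array is [3, 4, 9, 9, 12, 16, 30, 36].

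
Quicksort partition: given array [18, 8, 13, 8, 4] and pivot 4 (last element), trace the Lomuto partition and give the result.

Lomuto partition with pivot = 4:

Initial array: [18, 8, 13, 8, 4]

arr[0]=18 > 4: no swap
arr[1]=8 > 4: no swap
arr[2]=13 > 4: no swap
arr[3]=8 > 4: no swap

Place pivot at position 0: [4, 8, 13, 8, 18]
Pivot position: 0

After partitioning with pivot 4, the array becomes [4, 8, 13, 8, 18]. The pivot is placed at index 0. All elements to the left of the pivot are <= 4, and all elements to the right are > 4.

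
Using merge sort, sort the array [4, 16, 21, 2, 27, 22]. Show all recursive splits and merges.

Merge sort trace:

Split: [4, 16, 21, 2, 27, 22] -> [4, 16, 21] and [2, 27, 22]
  Split: [4, 16, 21] -> [4] and [16, 21]
    Split: [16, 21] -> [16] and [21]
    Merge: [16] + [21] -> [16, 21]
  Merge: [4] + [16, 21] -> [4, 16, 21]
  Split: [2, 27, 22] -> [2] and [27, 22]
    Split: [27, 22] -> [27] and [22]
    Merge: [27] + [22] -> [22, 27]
  Merge: [2] + [22, 27] -> [2, 22, 27]
Merge: [4, 16, 21] + [2, 22, 27] -> [2, 4, 16, 21, 22, 27]

Final sorted array: [2, 4, 16, 21, 22, 27]

The merge sort proceeds by recursively splitting the array and merging sorted halves.
After all merges, the sorted array is [2, 4, 16, 21, 22, 27].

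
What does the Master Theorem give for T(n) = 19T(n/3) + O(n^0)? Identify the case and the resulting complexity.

Master Theorem for T(n) = 19T(n/3) + O(n^0):

a = 19, b = 3, c = 0
log_b(a) = log_3(19) = 2.6801

Case 1: c = 0 < log_3(19) = 2.6801
T(n) = O(n^(log_3 19))

For T(n) = 19T(n/3) + O(n^0): log_3(19) = 2.6801. This is Case 1 of the Master Theorem (c < log_b(a), work dominated by leaves), giving O(n^(log_3 19)).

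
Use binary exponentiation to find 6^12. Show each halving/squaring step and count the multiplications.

Computing 6^12 by squaring (build up from 6^1; each line after the first costs one multiplication):

6^1 = 6
6^2 = (6^1)^2 = 6^2 = 36
6^3 = 6 * 6^2 = 6 * 36 = 216
6^6 = (6^3)^2 = 216^2 = 46656
6^12 = (6^6)^2 = 46656^2 = 2176782336

Result: 2176782336
Multiplications needed: 4 (4 lines after 6^1)

6^12 = 2176782336. Using exponentiation by squaring, this requires 4 multiplications. The key idea: if the exponent is even, square the half-power; if odd, multiply by the base once.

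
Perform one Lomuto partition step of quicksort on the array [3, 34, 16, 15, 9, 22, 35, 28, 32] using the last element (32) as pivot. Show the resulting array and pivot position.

Lomuto partition with pivot = 32:

Initial array: [3, 34, 16, 15, 9, 22, 35, 28, 32]

arr[0]=3 <= 32: swap with position 0, array becomes [3, 34, 16, 15, 9, 22, 35, 28, 32]
arr[1]=34 > 32: no swap
arr[2]=16 <= 32: swap with position 1, array becomes [3, 16, 34, 15, 9, 22, 35, 28, 32]
arr[3]=15 <= 32: swap with position 2, array becomes [3, 16, 15, 34, 9, 22, 35, 28, 32]
arr[4]=9 <= 32: swap with position 3, array becomes [3, 16, 15, 9, 34, 22, 35, 28, 32]
arr[5]=22 <= 32: swap with position 4, array becomes [3, 16, 15, 9, 22, 34, 35, 28, 32]
arr[6]=35 > 32: no swap
arr[7]=28 <= 32: swap with position 5, array becomes [3, 16, 15, 9, 22, 28, 35, 34, 32]

Place pivot at position 6: [3, 16, 15, 9, 22, 28, 32, 34, 35]
Pivot position: 6

After partitioning with pivot 32, the array becomes [3, 16, 15, 9, 22, 28, 32, 34, 35]. The pivot is placed at index 6. All elements to the left of the pivot are <= 32, and all elements to the right are > 32.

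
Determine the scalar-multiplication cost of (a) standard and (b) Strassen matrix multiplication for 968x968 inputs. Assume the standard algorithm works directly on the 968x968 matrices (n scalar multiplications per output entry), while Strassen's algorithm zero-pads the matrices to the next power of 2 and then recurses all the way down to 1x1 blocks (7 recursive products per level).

Matrix multiplication for 968x968 matrices:

Strassen's algorithm requires power-of-2 dimensions. Pad 968x968 to 1024x1024 (next power of 2).

Standard algorithm: 968^3 = 907039232 multiplications
Strassen's algorithm: 7^(log2(1024)) = 7^10 = 282475249 multiplications
Savings: 907039232 - 282475249 = 624563983 multiplications

Standard: 907039232 multiplications (968^3). Strassen: 282475249 multiplications (7^10, after padding to 1024x1024). Strassen reduces 8 recursive multiplications to 7 at each level.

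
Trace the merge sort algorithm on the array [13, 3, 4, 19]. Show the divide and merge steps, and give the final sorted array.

Merge sort trace:

Split: [13, 3, 4, 19] -> [13, 3] and [4, 19]
  Split: [13, 3] -> [13] and [3]
  Merge: [13] + [3] -> [3, 13]
  Split: [4, 19] -> [4] and [19]
  Merge: [4] + [19] -> [4, 19]
Merge: [3, 13] + [4, 19] -> [3, 4, 13, 19]

Final sorted array: [3, 4, 13, 19]

The merge sort proceeds by recursively splitting the array and merging sorted halves.
After all merges, the sorted array is [3, 4, 13, 19].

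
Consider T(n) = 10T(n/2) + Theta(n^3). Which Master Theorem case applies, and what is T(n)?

Master Theorem for T(n) = 10T(n/2) + O(n^3):

a = 10, b = 2, c = 3
log_b(a) = log_2(10) = 3.3219

Case 1: c = 3 < log_2(10) = 3.3219
T(n) = O(n^(log_2 10))

For T(n) = 10T(n/2) + O(n^3): log_2(10) = 3.3219. This is Case 1 of the Master Theorem (c < log_b(a), work dominated by leaves), giving O(n^(log_2 10)).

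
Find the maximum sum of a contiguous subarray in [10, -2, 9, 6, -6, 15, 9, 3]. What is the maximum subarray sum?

Using Kadane's algorithm on [10, -2, 9, 6, -6, 15, 9, 3]:

Scanning through the array:
Position 1 (value -2): max_ending_here = 8, max_so_far = 10
Position 2 (value 9): max_ending_here = 17, max_so_far = 17
Position 3 (value 6): max_ending_here = 23, max_so_far = 23
Position 4 (value -6): max_ending_here = 17, max_so_far = 23
Position 5 (value 15): max_ending_here = 32, max_so_far = 32
Position 6 (value 9): max_ending_here = 41, max_so_far = 41
Position 7 (value 3): max_ending_here = 44, max_so_far = 44

Maximum subarray: [10, -2, 9, 6, -6, 15, 9, 3]
Maximum sum: 44

The maximum subarray is [10, -2, 9, 6, -6, 15, 9, 3] with sum 44. This subarray runs from index 0 to index 7.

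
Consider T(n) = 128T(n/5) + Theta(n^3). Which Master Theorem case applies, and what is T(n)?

Master Theorem for T(n) = 128T(n/5) + O(n^3):

a = 128, b = 5, c = 3
log_b(a) = log_5(128) = 3.0147

Case 1: c = 3 < log_5(128) = 3.0147
T(n) = O(n^(log_5 128))

For T(n) = 128T(n/5) + O(n^3): log_5(128) = 3.0147. This is Case 1 of the Master Theorem (c < log_b(a), work dominated by leaves), giving O(n^(log_5 128)).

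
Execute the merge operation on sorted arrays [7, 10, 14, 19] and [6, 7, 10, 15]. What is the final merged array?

Merging process:

Compare 7 vs 6: take 6 from right. Merged: [6]
Compare 7 vs 7: take 7 from left. Merged: [6, 7]
Compare 10 vs 7: take 7 from right. Merged: [6, 7, 7]
Compare 10 vs 10: take 10 from left. Merged: [6, 7, 7, 10]
Compare 14 vs 10: take 10 from right. Merged: [6, 7, 7, 10, 10]
Compare 14 vs 15: take 14 from left. Merged: [6, 7, 7, 10, 10, 14]
Compare 19 vs 15: take 15 from right. Merged: [6, 7, 7, 10, 10, 14, 15]
Append remaining from left: [19]. Merged: [6, 7, 7, 10, 10, 14, 15, 19]

Final merged array: [6, 7, 7, 10, 10, 14, 15, 19]
Total comparisons: 7

The merged array is [6, 7, 7, 10, 10, 14, 15, 19], requiring 7 comparisons. The merge step runs in O(n) time where n is the total number of elements.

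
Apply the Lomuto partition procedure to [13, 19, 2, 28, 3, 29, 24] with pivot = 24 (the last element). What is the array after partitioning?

Lomuto partition with pivot = 24:

Initial array: [13, 19, 2, 28, 3, 29, 24]

arr[0]=13 <= 24: swap with position 0, array becomes [13, 19, 2, 28, 3, 29, 24]
arr[1]=19 <= 24: swap with position 1, array becomes [13, 19, 2, 28, 3, 29, 24]
arr[2]=2 <= 24: swap with position 2, array becomes [13, 19, 2, 28, 3, 29, 24]
arr[3]=28 > 24: no swap
arr[4]=3 <= 24: swap with position 3, array becomes [13, 19, 2, 3, 28, 29, 24]
arr[5]=29 > 24: no swap

Place pivot at position 4: [13, 19, 2, 3, 24, 29, 28]
Pivot position: 4

After partitioning with pivot 24, the array becomes [13, 19, 2, 3, 24, 29, 28]. The pivot is placed at index 4. All elements to the left of the pivot are <= 24, and all elements to the right are > 24.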